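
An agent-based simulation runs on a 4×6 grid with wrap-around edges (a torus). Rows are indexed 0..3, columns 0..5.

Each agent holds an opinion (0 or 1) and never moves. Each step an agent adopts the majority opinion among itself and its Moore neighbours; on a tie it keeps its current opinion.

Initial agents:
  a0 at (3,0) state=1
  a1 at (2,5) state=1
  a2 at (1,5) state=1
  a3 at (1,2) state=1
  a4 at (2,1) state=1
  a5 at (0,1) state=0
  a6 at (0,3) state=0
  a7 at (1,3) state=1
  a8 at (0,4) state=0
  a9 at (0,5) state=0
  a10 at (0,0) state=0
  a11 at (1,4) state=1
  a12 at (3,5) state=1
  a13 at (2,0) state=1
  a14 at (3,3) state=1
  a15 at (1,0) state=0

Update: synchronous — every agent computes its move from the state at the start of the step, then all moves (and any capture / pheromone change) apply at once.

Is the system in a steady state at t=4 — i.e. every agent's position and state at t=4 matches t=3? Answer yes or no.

t=1: a0@(3,0):1 a1@(2,5):1 a2@(1,5):1 a3@(1,2):1 a4@(2,1):1 a5@(0,1):0 a6@(0,3):1 a7@(1,3):1 a8@(0,4):1 a9@(0,5):0 a10@(0,0):0 a11@(1,4):1 a12@(3,5):1 a13@(2,0):1 a14@(3,3):0 a15@(1,0):0
t=2: a0@(3,0):1 a1@(2,5):1 a2@(1,5):1 a3@(1,2):1 a4@(2,1):1 a5@(0,1):0 a6@(0,3):1 a7@(1,3):1 a8@(0,4):1 a9@(0,5):1 a10@(0,0):0 a11@(1,4):1 a12@(3,5):1 a13@(2,0):1 a14@(3,3):1 a15@(1,0):0
t=3: a0@(3,0):1 a1@(2,5):1 a2@(1,5):1 a3@(1,2):1 a4@(2,1):1 a5@(0,1):0 a6@(0,3):1 a7@(1,3):1 a8@(0,4):1 a9@(0,5):1 a10@(0,0):1 a11@(1,4):1 a12@(3,5):1 a13@(2,0):1 a14@(3,3):1 a15@(1,0):1
t=4: a0@(3,0):1 a1@(2,5):1 a2@(1,5):1 a3@(1,2):1 a4@(2,1):1 a5@(0,1):1 a6@(0,3):1 a7@(1,3):1 a8@(0,4):1 a9@(0,5):1 a10@(0,0):1 a11@(1,4):1 a12@(3,5):1 a13@(2,0):1 a14@(3,3):1 a15@(1,0):1

no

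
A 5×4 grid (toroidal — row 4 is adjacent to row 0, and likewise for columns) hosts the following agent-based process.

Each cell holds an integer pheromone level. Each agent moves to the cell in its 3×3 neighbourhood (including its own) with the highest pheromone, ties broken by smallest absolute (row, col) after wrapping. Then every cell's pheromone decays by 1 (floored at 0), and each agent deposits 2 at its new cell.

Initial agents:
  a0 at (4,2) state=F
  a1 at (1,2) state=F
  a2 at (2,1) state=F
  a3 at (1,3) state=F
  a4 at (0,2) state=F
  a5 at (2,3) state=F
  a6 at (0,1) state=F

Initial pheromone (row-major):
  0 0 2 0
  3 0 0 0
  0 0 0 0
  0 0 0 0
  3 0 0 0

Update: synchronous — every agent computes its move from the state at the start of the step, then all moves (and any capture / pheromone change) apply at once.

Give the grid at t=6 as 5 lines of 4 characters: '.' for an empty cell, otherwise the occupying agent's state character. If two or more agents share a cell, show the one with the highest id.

..F.
F...
....
....
....

t=1: a0@(0,2) a1@(0,2) a2@(1,0) a3@(1,0) a4@(0,2) a5@(1,0) a6@(1,0) | pheromone: 0 0 7 0 / 10 0 0 0 / 0 0 0 0 / 0 0 0 0 / 2 0 0 0
t=2: a0@(0,2) a1@(0,2) a2@(1,0) a3@(1,0) a4@(0,2) a5@(1,0) a6@(1,0) | pheromone: 0 0 12 0 / 17 0 0 0 / 0 0 0 0 / 0 0 0 0 / 1 0 0 0
t=3: a0@(0,2) a1@(0,2) a2@(1,0) a3@(1,0) a4@(0,2) a5@(1,0) a6@(1,0) | pheromone: 0 0 17 0 / 24 0 0 0 / 0 0 0 0 / 0 0 0 0 / 0 0 0 0
t=4: a0@(0,2) a1@(0,2) a2@(1,0) a3@(1,0) a4@(0,2) a5@(1,0) a6@(1,0) | pheromone: 0 0 22 0 / 31 0 0 0 / 0 0 0 0 / 0 0 0 0 / 0 0 0 0
t=5: a0@(0,2) a1@(0,2) a2@(1,0) a3@(1,0) a4@(0,2) a5@(1,0) a6@(1,0) | pheromone: 0 0 27 0 / 38 0 0 0 / 0 0 0 0 / 0 0 0 0 / 0 0 0 0
t=6: a0@(0,2) a1@(0,2) a2@(1,0) a3@(1,0) a4@(0,2) a5@(1,0) a6@(1,0) | pheromone: 0 0 32 0 / 45 0 0 0 / 0 0 0 0 / 0 0 0 0 / 0 0 0 0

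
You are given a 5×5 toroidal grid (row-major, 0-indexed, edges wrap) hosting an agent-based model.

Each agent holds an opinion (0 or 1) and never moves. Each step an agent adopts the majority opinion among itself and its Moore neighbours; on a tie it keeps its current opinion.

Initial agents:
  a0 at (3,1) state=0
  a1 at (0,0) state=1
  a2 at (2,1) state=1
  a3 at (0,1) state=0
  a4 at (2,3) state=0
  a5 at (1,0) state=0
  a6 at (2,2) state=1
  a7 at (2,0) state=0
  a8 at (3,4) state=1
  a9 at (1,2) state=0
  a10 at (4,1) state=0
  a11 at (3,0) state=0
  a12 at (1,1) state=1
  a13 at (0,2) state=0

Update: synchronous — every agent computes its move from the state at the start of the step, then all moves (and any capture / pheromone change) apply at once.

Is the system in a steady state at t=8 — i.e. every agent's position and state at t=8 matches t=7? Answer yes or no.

yes

t=1: a0@(3,1):0 a1@(0,0):0 a2@(2,1):0 a3@(0,1):0 a4@(2,3):0 a5@(1,0):0 a6@(2,2):1 a7@(2,0):0 a8@(3,4):0 a9@(1,2):0 a10@(4,1):0 a11@(3,0):0 a12@(1,1):0 a13@(0,2):0
t=2: a0@(3,1):0 a1@(0,0):0 a2@(2,1):0 a3@(0,1):0 a4@(2,3):0 a5@(1,0):0 a6@(2,2):0 a7@(2,0):0 a8@(3,4):0 a9@(1,2):0 a10@(4,1):0 a11@(3,0):0 a12@(1,1):0 a13@(0,2):0
t=3: (unchanged — steady state)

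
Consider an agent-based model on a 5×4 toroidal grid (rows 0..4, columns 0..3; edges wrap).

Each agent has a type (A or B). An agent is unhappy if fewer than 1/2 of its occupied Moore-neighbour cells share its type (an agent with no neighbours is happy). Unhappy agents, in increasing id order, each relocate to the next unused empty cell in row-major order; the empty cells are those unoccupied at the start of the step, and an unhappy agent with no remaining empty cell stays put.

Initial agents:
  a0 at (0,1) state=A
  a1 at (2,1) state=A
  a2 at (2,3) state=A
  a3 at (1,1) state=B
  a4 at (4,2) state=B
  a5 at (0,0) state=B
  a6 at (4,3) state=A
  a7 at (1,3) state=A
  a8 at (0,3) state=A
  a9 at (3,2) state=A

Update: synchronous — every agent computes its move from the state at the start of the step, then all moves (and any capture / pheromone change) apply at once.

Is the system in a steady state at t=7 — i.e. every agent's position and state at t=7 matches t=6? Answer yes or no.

no

t=1: a0@(0,2):A a1@(2,1):A a2@(2,3):A a3@(1,0):B a4@(1,2):B a5@(2,0):B a6@(4,3):A a7@(1,3):A a8@(0,3):A a9@(3,2):A
t=2: a0@(0,2):A a1@(0,0):A a2@(0,1):A a3@(1,1):B a4@(2,2):B a5@(3,0):B a6@(4,3):A a7@(1,3):A a8@(0,3):A a9@(3,2):A
t=3: a0@(0,2):A a1@(0,0):A a2@(0,1):A a3@(1,0):B a4@(1,2):B a5@(2,0):B a6@(4,3):A a7@(1,3):A a8@(0,3):A a9@(3,2):A
t=4: a0@(0,2):A a1@(0,0):A a2@(0,1):A a3@(1,1):B a4@(2,1):B a5@(2,0):B a6@(4,3):A a7@(1,3):A a8@(0,3):A a9@(3,2):A
t=5: a0@(0,2):A a1@(0,0):A a2@(0,1):A a3@(1,0):B a4@(2,1):B a5@(2,0):B a6@(4,3):A a7@(1,3):A a8@(0,3):A a9@(3,2):A
t=6: a0@(0,2):A a1@(0,0):A a2@(0,1):A a3@(1,1):B a4@(2,1):B a5@(2,0):B a6@(4,3):A a7@(1,3):A a8@(0,3):A a9@(3,2):A
t=7: a0@(0,2):A a1@(0,0):A a2@(0,1):A a3@(1,0):B a4@(2,1):B a5@(2,0):B a6@(4,3):A a7@(1,3):A a8@(0,3):A a9@(3,2):A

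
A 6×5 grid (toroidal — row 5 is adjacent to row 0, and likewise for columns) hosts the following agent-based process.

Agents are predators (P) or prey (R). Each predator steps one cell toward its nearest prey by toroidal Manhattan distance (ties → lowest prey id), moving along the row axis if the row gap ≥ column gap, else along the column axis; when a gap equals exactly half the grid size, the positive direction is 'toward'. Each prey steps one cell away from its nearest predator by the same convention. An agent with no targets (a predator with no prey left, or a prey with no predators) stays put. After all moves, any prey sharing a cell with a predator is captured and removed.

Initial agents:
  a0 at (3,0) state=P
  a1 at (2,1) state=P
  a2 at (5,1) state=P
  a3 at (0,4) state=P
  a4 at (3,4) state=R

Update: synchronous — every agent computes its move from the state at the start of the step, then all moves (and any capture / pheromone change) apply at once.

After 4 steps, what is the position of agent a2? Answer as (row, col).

(3, 1)

t=1: a0@(3,4):P a1@(2,0):P a2@(4,1):P a3@(1,4):P a4@(3,3):R
t=2: a0@(3,3):P a1@(2,4):P a2@(4,2):P a3@(2,4):P a4@(3,2):R
t=3: a0@(3,2):P a1@(2,3):P a2@(3,2):P a3@(2,3):P a4@(3,1):R
t=4: a0@(3,1):P a1@(2,2):P a2@(3,1):P a3@(2,2):P a4@(3,0):R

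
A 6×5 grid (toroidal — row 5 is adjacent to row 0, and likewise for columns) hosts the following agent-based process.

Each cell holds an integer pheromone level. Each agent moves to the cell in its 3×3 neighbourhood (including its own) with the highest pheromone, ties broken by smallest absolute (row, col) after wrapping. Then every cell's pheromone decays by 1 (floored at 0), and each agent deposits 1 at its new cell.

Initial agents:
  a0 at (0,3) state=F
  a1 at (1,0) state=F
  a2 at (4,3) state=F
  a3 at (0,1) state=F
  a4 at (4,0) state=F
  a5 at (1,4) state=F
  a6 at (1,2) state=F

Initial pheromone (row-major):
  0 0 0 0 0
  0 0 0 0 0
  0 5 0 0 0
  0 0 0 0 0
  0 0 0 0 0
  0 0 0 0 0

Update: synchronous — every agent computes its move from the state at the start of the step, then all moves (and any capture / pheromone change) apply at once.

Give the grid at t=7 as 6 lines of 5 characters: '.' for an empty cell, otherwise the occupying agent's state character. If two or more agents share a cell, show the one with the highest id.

t=1: a0@(0,2) a1@(2,1) a2@(3,2) a3@(0,0) a4@(3,0) a5@(0,0) a6@(2,1) | pheromone: 2 0 1 0 0 / 0 0 0 0 0 / 0 6 0 0 0 / 1 0 1 0 0 / 0 0 0 0 0 / 0 0 0 0 0
t=2: a0@(0,2) a1@(2,1) a2@(2,1) a3@(0,0) a4@(2,1) a5@(0,0) a6@(2,1) | pheromone: 3 0 1 0 0 / 0 0 0 0 0 / 0 9 0 0 0 / 0 0 0 0 0 / 0 0 0 0 0 / 0 0 0 0 0
t=3: a0@(0,2) a1@(2,1) a2@(2,1) a3@(0,0) a4@(2,1) a5@(0,0) a6@(2,1) | pheromone: 4 0 1 0 0 / 0 0 0 0 0 / 0 12 0 0 0 / 0 0 0 0 0 / 0 0 0 0 0 / 0 0 0 0 0
t=4: a0@(0,2) a1@(2,1) a2@(2,1) a3@(0,0) a4@(2,1) a5@(0,0) a6@(2,1) | pheromone: 5 0 1 0 0 / 0 0 0 0 0 / 0 15 0 0 0 / 0 0 0 0 0 / 0 0 0 0 0 / 0 0 0 0 0
t=5: a0@(0,2) a1@(2,1) a2@(2,1) a3@(0,0) a4@(2,1) a5@(0,0) a6@(2,1) | pheromone: 6 0 1 0 0 / 0 0 0 0 0 / 0 18 0 0 0 / 0 0 0 0 0 / 0 0 0 0 0 / 0 0 0 0 0
t=6: a0@(0,2) a1@(2,1) a2@(2,1) a3@(0,0) a4@(2,1) a5@(0,0) a6@(2,1) | pheromone: 7 0 1 0 0 / 0 0 0 0 0 / 0 21 0 0 0 / 0 0 0 0 0 / 0 0 0 0 0 / 0 0 0 0 0
t=7: a0@(0,2) a1@(2,1) a2@(2,1) a3@(0,0) a4@(2,1) a5@(0,0) a6@(2,1) | pheromone: 8 0 1 0 0 / 0 0 0 0 0 / 0 24 0 0 0 / 0 0 0 0 0 / 0 0 0 0 0 / 0 0 0 0 0

F.F..
.....
.F...
.....
.....
.....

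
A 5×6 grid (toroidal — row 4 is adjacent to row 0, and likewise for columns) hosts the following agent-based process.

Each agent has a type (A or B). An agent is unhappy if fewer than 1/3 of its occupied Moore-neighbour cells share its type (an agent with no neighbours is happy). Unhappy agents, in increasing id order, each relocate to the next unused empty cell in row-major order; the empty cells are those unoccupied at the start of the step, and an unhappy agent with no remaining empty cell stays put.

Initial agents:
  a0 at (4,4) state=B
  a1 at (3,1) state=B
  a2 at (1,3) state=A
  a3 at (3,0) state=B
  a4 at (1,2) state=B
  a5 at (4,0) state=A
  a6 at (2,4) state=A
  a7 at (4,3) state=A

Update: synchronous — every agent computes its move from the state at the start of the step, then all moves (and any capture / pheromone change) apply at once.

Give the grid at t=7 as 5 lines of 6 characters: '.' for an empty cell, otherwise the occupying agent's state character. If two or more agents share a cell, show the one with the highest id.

t=1: a0@(0,0):B a1@(3,1):B a2@(1,3):A a3@(3,0):B a4@(0,1):B a5@(0,2):A a6@(2,4):A a7@(0,3):A
t=2: (unchanged — steady state)

BBAA..
...A..
....A.
BB....
......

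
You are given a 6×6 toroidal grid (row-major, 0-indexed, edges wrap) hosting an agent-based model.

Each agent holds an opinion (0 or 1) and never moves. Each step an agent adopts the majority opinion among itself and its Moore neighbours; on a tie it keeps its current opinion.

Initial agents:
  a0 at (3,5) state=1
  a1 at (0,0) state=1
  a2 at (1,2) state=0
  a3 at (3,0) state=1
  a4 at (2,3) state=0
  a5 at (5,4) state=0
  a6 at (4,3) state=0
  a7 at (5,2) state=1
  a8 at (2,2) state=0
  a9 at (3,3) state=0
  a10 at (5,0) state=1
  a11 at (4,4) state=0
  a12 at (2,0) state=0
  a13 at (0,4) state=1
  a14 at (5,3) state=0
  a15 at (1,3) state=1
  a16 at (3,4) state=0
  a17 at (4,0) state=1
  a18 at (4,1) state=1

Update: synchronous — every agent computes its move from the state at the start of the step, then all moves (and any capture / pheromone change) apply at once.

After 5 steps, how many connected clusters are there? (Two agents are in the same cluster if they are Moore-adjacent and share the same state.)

t=1: a0@(3,5):1 a1@(0,0):1 a2@(1,2):0 a3@(3,0):1 a4@(2,3):0 a5@(5,4):0 a6@(4,3):0 a7@(5,2):1 a8@(2,2):0 a9@(3,3):0 a10@(5,0):1 a11@(4,4):0 a12@(2,0):1 a13@(0,4):1 a14@(5,3):0 a15@(1,3):0 a16@(3,4):0 a17@(4,0):1 a18@(4,1):1
t=2: a0@(3,5):1 a1@(0,0):1 a2@(1,2):0 a3@(3,0):1 a4@(2,3):0 a5@(5,4):0 a6@(4,3):0 a7@(5,2):1 a8@(2,2):0 a9@(3,3):0 a10@(5,0):1 a11@(4,4):0 a12@(2,0):1 a13@(0,4):0 a14@(5,3):0 a15@(1,3):0 a16@(3,4):0 a17@(4,0):1 a18@(4,1):1
t=3: (unchanged — steady state)

2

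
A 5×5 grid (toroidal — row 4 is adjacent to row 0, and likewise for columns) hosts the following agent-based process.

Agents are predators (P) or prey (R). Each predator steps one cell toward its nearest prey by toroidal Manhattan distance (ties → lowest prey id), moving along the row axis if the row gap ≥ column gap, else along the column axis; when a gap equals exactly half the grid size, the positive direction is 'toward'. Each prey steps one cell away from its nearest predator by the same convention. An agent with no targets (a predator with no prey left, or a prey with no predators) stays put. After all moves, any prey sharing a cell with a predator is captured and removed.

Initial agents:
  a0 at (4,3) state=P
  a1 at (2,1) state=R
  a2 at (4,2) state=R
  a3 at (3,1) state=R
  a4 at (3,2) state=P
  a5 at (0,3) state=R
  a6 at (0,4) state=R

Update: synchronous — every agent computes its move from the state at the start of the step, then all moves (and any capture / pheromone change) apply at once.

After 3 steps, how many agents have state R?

5

t=1: a0@(4,2):P a1@(1,1):R a2@(4,1):R a3@(3,0):R a4@(4,2):P a5@(1,3):R a6@(1,4):R
t=2: a0@(4,1):P a1@(2,1):R a2@(4,0):R a3@(3,4):R a4@(4,1):P a5@(2,3):R a6@(2,4):R
t=3: a0@(4,0):P a1@(1,1):R a2@(4,4):R a3@(3,3):R a4@(4,0):P a5@(1,3):R a6@(1,4):R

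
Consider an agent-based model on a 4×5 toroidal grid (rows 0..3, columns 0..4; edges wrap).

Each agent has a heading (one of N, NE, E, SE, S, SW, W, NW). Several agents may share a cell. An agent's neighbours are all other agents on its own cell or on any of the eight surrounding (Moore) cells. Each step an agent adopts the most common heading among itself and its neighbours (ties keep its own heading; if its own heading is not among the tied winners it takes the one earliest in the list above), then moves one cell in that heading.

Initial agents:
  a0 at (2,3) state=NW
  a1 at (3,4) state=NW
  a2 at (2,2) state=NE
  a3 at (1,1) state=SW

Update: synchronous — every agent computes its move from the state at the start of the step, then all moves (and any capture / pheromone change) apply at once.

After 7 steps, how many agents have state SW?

t=1: a0@(1,2):NW a1@(2,3):NW a2@(1,3):NE a3@(2,0):SW
t=2: a0@(0,1):NW a1@(1,2):NW a2@(0,2):NW a3@(3,4):SW
t=3: a0@(3,0):NW a1@(0,1):NW a2@(3,1):NW a3@(0,3):SW
t=4: a0@(2,4):NW a1@(3,0):NW a2@(2,0):NW a3@(1,2):SW
t=5: a0@(1,3):NW a1@(2,4):NW a2@(1,4):NW a3@(2,1):SW
t=6: a0@(0,2):NW a1@(1,3):NW a2@(0,3):NW a3@(3,0):SW
t=7: a0@(3,1):NW a1@(0,2):NW a2@(3,2):NW a3@(0,4):SW

1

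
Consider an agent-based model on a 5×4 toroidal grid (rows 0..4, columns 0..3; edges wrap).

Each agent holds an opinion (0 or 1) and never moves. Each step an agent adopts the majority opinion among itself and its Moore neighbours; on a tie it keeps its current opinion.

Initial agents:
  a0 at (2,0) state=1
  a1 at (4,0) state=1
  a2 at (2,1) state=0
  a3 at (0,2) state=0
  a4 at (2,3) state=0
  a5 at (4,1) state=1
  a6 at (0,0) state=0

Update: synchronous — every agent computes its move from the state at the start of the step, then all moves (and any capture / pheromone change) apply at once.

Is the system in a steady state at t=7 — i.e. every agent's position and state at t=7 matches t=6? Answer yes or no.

yes

t=1: a0@(2,0):0 a1@(4,0):1 a2@(2,1):0 a3@(0,2):0 a4@(2,3):0 a5@(4,1):1 a6@(0,0):1
t=2: (unchanged — steady state)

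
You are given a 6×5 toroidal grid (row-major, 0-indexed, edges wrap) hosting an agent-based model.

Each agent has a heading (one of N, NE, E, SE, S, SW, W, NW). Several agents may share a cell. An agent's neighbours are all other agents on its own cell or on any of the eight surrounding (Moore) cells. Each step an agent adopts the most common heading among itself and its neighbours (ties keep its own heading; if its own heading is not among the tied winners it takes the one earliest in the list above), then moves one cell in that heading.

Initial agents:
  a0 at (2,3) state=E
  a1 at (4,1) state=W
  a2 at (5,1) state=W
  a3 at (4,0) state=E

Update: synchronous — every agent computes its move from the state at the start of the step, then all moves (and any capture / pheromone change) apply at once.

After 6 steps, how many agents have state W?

3

t=1: a0@(2,4):E a1@(4,0):W a2@(5,0):W a3@(4,4):W
t=2: a0@(2,0):E a1@(4,4):W a2@(5,4):W a3@(4,3):W
t=3: a0@(2,1):E a1@(4,3):W a2@(5,3):W a3@(4,2):W
t=4: a0@(2,2):E a1@(4,2):W a2@(5,2):W a3@(4,1):W
t=5: a0@(2,3):E a1@(4,1):W a2@(5,1):W a3@(4,0):W
t=6: a0@(2,4):E a1@(4,0):W a2@(5,0):W a3@(4,4):W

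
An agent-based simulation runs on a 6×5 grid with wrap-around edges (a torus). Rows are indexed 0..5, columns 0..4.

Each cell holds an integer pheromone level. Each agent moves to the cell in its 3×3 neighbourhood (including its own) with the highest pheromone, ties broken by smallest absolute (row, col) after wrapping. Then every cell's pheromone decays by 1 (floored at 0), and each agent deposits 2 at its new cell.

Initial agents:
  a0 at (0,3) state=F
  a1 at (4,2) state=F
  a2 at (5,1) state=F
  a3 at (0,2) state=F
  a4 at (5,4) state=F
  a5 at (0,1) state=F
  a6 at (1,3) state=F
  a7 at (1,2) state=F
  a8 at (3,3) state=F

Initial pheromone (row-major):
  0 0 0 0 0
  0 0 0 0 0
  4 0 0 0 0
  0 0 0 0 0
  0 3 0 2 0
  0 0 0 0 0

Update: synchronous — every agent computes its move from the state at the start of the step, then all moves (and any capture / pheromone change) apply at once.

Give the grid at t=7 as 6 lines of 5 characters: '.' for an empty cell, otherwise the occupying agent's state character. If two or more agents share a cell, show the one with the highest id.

t=1: a0@(0,2) a1@(4,1) a2@(4,1) a3@(0,1) a4@(4,3) a5@(0,0) a6@(0,2) a7@(0,1) a8@(4,3) | pheromone: 2 4 4 0 0 / 0 0 0 0 0 / 3 0 0 0 0 / 0 0 0 0 0 / 0 6 0 5 0 / 0 0 0 0 0
t=2: a0@(0,1) a1@(4,1) a2@(4,1) a3@(0,1) a4@(4,3) a5@(0,1) a6@(0,1) a7@(0,1) a8@(4,3) | pheromone: 1 13 3 0 0 / 0 0 0 0 0 / 2 0 0 0 0 / 0 0 0 0 0 / 0 9 0 8 0 / 0 0 0 0 0
t=3: a0@(0,1) a1@(4,1) a2@(4,1) a3@(0,1) a4@(4,3) a5@(0,1) a6@(0,1) a7@(0,1) a8@(4,3) | pheromone: 0 22 2 0 0 / 0 0 0 0 0 / 1 0 0 0 0 / 0 0 0 0 0 / 0 12 0 11 0 / 0 0 0 0 0
t=4: a0@(0,1) a1@(4,1) a2@(4,1) a3@(0,1) a4@(4,3) a5@(0,1) a6@(0,1) a7@(0,1) a8@(4,3) | pheromone: 0 31 1 0 0 / 0 0 0 0 0 / 0 0 0 0 0 / 0 0 0 0 0 / 0 15 0 14 0 / 0 0 0 0 0
t=5: a0@(0,1) a1@(4,1) a2@(4,1) a3@(0,1) a4@(4,3) a5@(0,1) a6@(0,1) a7@(0,1) a8@(4,3) | pheromone: 0 40 0 0 0 / 0 0 0 0 0 / 0 0 0 0 0 / 0 0 0 0 0 / 0 18 0 17 0 / 0 0 0 0 0
t=6: a0@(0,1) a1@(4,1) a2@(4,1) a3@(0,1) a4@(4,3) a5@(0,1) a6@(0,1) a7@(0,1) a8@(4,3) | pheromone: 0 49 0 0 0 / 0 0 0 0 0 / 0 0 0 0 0 / 0 0 0 0 0 / 0 21 0 20 0 / 0 0 0 0 0
t=7: a0@(0,1) a1@(4,1) a2@(4,1) a3@(0,1) a4@(4,3) a5@(0,1) a6@(0,1) a7@(0,1) a8@(4,3) | pheromone: 0 58 0 0 0 / 0 0 0 0 0 / 0 0 0 0 0 / 0 0 0 0 0 / 0 24 0 23 0 / 0 0 0 0 0

.F...
.....
.....
.....
.F.F.
.....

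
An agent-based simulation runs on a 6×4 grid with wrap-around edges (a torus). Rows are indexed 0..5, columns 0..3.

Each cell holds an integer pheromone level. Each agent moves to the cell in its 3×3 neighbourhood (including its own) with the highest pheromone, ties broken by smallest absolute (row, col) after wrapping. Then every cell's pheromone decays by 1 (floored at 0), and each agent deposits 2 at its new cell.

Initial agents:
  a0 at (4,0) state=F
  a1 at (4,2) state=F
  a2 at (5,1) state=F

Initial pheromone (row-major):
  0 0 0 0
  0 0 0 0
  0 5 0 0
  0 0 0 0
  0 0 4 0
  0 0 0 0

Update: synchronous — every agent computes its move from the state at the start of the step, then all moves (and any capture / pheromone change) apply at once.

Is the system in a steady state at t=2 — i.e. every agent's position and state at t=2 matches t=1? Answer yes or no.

t=1: a0@(3,0) a1@(4,2) a2@(4,2) | pheromone: 0 0 0 0 / 0 0 0 0 / 0 4 0 0 / 2 0 0 0 / 0 0 7 0 / 0 0 0 0
t=2: a0@(2,1) a1@(4,2) a2@(4,2) | pheromone: 0 0 0 0 / 0 0 0 0 / 0 5 0 0 / 1 0 0 0 / 0 0 10 0 / 0 0 0 0

no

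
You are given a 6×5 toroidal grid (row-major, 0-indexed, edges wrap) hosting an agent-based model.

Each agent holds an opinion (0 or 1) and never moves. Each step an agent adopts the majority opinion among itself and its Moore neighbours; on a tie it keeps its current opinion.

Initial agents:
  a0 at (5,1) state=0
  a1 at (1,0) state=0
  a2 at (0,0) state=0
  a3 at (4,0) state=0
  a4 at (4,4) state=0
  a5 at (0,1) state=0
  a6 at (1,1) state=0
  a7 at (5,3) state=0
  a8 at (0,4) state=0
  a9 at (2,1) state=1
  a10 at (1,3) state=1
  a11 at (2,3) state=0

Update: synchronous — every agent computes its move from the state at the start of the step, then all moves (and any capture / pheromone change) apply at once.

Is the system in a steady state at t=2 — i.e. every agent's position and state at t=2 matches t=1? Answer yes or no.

yes

t=1: a0@(5,1):0 a1@(1,0):0 a2@(0,0):0 a3@(4,0):0 a4@(4,4):0 a5@(0,1):0 a6@(1,1):0 a7@(5,3):0 a8@(0,4):0 a9@(2,1):0 a10@(1,3):0 a11@(2,3):0
t=2: (unchanged — steady state)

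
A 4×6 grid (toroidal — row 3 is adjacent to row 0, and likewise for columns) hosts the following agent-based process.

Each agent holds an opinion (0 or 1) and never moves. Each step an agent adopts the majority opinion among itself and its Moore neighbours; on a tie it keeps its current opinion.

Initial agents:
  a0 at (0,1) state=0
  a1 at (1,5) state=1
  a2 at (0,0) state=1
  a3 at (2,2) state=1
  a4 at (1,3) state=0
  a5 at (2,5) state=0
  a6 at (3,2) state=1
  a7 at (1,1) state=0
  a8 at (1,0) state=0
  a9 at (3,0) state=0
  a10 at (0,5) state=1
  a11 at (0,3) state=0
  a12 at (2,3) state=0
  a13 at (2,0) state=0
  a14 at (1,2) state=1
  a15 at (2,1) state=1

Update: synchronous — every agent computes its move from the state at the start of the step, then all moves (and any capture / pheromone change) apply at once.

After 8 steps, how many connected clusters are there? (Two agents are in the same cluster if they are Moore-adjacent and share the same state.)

t=1: a0@(0,1):0 a1@(1,5):1 a2@(0,0):0 a3@(2,2):1 a4@(1,3):0 a5@(2,5):0 a6@(3,2):1 a7@(1,1):0 a8@(1,0):0 a9@(3,0):0 a10@(0,5):1 a11@(0,3):0 a12@(2,3):1 a13@(2,0):0 a14@(1,2):0 a15@(2,1):1
t=2: a0@(0,1):0 a1@(1,5):0 a2@(0,0):0 a3@(2,2):1 a4@(1,3):0 a5@(2,5):0 a6@(3,2):1 a7@(1,1):0 a8@(1,0):0 a9@(3,0):0 a10@(0,5):0 a11@(0,3):0 a12@(2,3):1 a13@(2,0):0 a14@(1,2):0 a15@(2,1):0
t=3: a0@(0,1):0 a1@(1,5):0 a2@(0,0):0 a3@(2,2):0 a4@(1,3):0 a5@(2,5):0 a6@(3,2):1 a7@(1,1):0 a8@(1,0):0 a9@(3,0):0 a10@(0,5):0 a11@(0,3):0 a12@(2,3):1 a13@(2,0):0 a14@(1,2):0 a15@(2,1):0
t=4: a0@(0,1):0 a1@(1,5):0 a2@(0,0):0 a3@(2,2):0 a4@(1,3):0 a5@(2,5):0 a6@(3,2):0 a7@(1,1):0 a8@(1,0):0 a9@(3,0):0 a10@(0,5):0 a11@(0,3):0 a12@(2,3):0 a13@(2,0):0 a14@(1,2):0 a15@(2,1):0
t=5: (unchanged — steady state)

1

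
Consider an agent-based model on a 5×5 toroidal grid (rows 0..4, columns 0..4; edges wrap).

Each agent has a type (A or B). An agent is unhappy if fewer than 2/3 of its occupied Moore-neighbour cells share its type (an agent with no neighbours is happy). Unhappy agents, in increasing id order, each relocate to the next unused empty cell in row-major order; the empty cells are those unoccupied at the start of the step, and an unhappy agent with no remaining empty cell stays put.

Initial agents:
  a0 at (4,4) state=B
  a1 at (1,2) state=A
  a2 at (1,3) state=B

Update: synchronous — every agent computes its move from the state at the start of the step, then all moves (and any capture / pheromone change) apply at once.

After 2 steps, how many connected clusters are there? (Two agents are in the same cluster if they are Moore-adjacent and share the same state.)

t=1: a0@(4,4):B a1@(0,0):A a2@(0,1):B
t=2: a0@(0,2):B a1@(0,3):A a2@(0,4):B

3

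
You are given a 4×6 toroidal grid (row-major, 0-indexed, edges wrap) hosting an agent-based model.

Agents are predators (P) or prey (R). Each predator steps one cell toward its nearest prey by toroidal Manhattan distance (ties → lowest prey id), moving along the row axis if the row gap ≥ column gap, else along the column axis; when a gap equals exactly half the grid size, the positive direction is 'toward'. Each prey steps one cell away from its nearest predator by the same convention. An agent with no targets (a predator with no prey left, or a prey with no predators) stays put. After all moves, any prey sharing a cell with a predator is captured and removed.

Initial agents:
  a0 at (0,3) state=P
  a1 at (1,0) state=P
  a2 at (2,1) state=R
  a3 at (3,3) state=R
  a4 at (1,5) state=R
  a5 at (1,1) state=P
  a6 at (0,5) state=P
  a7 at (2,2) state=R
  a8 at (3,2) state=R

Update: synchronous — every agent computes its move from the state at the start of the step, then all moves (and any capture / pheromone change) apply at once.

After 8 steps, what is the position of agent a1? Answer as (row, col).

(0, 3)

t=1: a0@(3,3):P a1@(1,5):P a2@(3,1):R a3@(2,3):R a4@(1,4):R a5@(2,1):P a6@(1,5):P a7@(3,2):R a8@(2,2):R
t=2: a0@(2,3):P a1@(1,4):P a2@(0,1):R a3@(1,3):R a4@(1,3):R a5@(3,1):P a6@(1,4):P
t=3: a0@(1,3):P a1@(1,3):P a2@(1,1):R a3@(0,3):R a4@(0,3):R a5@(0,1):P a6@(1,3):P
t=4: a0@(0,3):P a1@(0,3):P a2@(2,1):R a3@(3,3):R a4@(3,3):R a5@(1,1):P a6@(0,3):P
t=5: a0@(3,3):P a1@(3,3):P a2@(3,1):R a3@(2,3):R a4@(2,3):R a5@(2,1):P a6@(3,3):P
t=6: a0@(2,3):P a1@(2,3):P a2@(0,1):R a3@(1,3):R a4@(1,3):R a5@(3,1):P a6@(2,3):P
t=7: a0@(1,3):P a1@(1,3):P a2@(1,1):R a3@(0,3):R a4@(0,3):R a5@(0,1):P a6@(1,3):P
t=8: a0@(0,3):P a1@(0,3):P a2@(2,1):R a3@(3,3):R a4@(3,3):R a5@(1,1):P a6@(0,3):P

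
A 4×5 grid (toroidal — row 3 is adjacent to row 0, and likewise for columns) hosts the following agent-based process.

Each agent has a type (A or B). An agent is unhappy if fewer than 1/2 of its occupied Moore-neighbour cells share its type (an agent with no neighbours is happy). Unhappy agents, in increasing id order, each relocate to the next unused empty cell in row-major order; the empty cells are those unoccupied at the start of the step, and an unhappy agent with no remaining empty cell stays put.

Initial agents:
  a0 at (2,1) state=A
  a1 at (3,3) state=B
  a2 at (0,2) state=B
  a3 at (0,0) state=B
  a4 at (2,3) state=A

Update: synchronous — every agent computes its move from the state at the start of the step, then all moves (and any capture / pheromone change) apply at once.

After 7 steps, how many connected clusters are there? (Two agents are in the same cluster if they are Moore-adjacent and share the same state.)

3

t=1: a0@(2,1):A a1@(3,3):B a2@(0,2):B a3@(0,0):B a4@(0,1):A
t=2: a0@(2,1):A a1@(3,3):B a2@(0,2):B a3@(0,3):B a4@(0,4):A
t=3: a0@(2,1):A a1@(3,3):B a2@(0,2):B a3@(0,3):B a4@(0,0):A
t=4: (unchanged — steady state)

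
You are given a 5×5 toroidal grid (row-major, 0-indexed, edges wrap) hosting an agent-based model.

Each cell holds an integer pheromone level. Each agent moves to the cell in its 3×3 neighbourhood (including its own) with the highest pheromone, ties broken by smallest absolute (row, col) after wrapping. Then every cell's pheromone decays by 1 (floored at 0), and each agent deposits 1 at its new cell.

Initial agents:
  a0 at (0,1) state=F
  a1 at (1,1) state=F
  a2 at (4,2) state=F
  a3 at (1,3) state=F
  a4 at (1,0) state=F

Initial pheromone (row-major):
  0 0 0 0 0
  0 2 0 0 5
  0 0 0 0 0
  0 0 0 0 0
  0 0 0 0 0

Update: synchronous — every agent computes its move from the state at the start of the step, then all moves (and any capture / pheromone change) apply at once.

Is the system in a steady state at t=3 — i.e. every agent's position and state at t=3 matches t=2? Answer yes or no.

t=1: a0@(1,1) a1@(1,1) a2@(0,1) a3@(1,4) a4@(1,4) | pheromone: 0 1 0 0 0 / 0 3 0 0 6 / 0 0 0 0 0 / 0 0 0 0 0 / 0 0 0 0 0
t=2: a0@(1,1) a1@(1,1) a2@(1,1) a3@(1,4) a4@(1,4) | pheromone: 0 0 0 0 0 / 0 5 0 0 7 / 0 0 0 0 0 / 0 0 0 0 0 / 0 0 0 0 0
t=3: a0@(1,1) a1@(1,1) a2@(1,1) a3@(1,4) a4@(1,4) | pheromone: 0 0 0 0 0 / 0 7 0 0 8 / 0 0 0 0 0 / 0 0 0 0 0 / 0 0 0 0 0

yes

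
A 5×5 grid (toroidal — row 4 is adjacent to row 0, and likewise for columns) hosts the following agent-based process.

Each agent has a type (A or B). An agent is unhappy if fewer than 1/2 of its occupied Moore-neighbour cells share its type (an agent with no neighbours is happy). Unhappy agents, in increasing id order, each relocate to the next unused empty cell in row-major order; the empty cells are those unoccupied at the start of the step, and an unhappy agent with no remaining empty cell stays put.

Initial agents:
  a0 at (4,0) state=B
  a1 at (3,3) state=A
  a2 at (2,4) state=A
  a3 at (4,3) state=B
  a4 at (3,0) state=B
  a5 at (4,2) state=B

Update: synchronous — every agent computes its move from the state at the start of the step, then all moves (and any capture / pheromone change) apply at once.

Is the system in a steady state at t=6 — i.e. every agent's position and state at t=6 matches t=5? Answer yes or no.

t=1: a0@(4,0):B a1@(0,0):A a2@(2,4):A a3@(4,3):B a4@(3,0):B a5@(4,2):B
t=2: a0@(4,0):B a1@(0,1):A a2@(0,2):A a3@(4,3):B a4@(3,0):B a5@(4,2):B
t=3: a0@(4,0):B a1@(0,0):A a2@(0,3):A a3@(4,3):B a4@(3,0):B a5@(0,4):B
t=4: a0@(4,0):B a1@(0,1):A a2@(0,2):A a3@(4,3):B a4@(3,0):B a5@(0,4):B
t=5: (unchanged — steady state)

yes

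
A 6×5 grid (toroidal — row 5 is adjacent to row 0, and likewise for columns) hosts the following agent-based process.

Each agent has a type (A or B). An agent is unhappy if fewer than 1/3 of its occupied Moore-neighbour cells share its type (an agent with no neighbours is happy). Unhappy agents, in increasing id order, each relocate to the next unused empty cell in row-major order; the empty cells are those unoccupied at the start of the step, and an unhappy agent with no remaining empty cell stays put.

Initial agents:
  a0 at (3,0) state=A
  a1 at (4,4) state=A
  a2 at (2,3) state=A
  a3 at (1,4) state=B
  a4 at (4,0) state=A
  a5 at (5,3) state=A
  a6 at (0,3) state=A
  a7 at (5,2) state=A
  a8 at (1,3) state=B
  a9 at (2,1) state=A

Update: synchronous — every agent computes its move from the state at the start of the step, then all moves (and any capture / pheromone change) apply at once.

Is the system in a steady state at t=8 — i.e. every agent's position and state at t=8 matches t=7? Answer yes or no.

t=1: a0@(3,0):A a1@(4,4):A a2@(0,0):A a3@(1,4):B a4@(4,0):A a5@(5,3):A a6@(0,3):A a7@(5,2):A a8@(1,3):B a9@(2,1):A
t=2: a0@(3,0):A a1@(4,4):A a2@(0,1):A a3@(1,4):B a4@(4,0):A a5@(5,3):A a6@(0,3):A a7@(5,2):A a8@(1,3):B a9@(2,1):A
t=3: (unchanged — steady state)

yes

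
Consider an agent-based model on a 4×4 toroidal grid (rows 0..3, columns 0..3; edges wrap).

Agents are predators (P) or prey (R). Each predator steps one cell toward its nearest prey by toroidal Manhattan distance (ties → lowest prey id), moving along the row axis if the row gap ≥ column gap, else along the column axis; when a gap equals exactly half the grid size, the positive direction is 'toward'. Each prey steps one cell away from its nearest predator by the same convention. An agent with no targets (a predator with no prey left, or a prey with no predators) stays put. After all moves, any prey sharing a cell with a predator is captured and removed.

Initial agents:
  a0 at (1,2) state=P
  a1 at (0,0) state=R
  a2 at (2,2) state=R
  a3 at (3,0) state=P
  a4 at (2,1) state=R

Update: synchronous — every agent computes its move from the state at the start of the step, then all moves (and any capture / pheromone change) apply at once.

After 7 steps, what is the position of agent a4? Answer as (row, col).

(1, 1)

t=1: a0@(2,2):P a1@(1,0):R a2@(3,2):R a3@(0,0):P a4@(3,1):R
t=2: a0@(3,2):P a1@(2,0):R a2@(0,2):R a3@(1,0):P a4@(0,1):R
t=3: a0@(0,2):P a1@(3,0):R a2@(1,2):R a3@(2,0):P a4@(1,1):R
t=4: a0@(1,2):P a1@(0,0):R a2@(2,2):R a3@(3,0):P a4@(2,1):R
t=5: a0@(2,2):P a1@(1,0):R a2@(3,2):R a3@(0,0):P a4@(3,1):R
t=6: a0@(3,2):P a1@(2,0):R a2@(0,2):R a3@(1,0):P a4@(0,1):R
t=7: a0@(0,2):P a1@(3,0):R a2@(1,2):R a3@(2,0):P a4@(1,1):R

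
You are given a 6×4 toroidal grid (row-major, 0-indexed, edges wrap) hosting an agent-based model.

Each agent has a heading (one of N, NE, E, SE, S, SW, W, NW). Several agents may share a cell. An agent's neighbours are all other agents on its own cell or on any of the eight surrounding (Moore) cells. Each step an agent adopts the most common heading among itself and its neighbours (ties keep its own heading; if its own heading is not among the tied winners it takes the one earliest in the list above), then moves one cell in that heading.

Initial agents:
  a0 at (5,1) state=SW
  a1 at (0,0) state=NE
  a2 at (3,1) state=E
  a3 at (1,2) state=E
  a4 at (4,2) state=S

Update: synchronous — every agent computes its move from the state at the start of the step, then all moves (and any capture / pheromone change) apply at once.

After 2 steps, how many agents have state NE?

t=1: a0@(0,0):SW a1@(5,1):NE a2@(3,2):E a3@(1,3):E a4@(5,2):S
t=2: a0@(1,3):SW a1@(4,2):NE a2@(3,3):E a3@(1,0):E a4@(0,2):S

1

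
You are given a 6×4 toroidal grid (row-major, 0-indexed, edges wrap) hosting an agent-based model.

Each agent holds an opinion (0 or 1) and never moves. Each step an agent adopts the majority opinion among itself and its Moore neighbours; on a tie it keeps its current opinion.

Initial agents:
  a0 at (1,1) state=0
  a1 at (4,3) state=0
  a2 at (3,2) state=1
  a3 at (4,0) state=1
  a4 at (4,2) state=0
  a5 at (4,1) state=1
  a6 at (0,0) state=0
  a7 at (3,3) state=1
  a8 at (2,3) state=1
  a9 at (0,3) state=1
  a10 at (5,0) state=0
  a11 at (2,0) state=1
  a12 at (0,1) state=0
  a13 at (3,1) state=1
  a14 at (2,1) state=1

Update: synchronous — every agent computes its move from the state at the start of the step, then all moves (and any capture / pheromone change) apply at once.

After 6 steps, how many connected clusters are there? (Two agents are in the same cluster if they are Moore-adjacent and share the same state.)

t=1: a0@(1,1):0 a1@(4,3):0 a2@(3,2):1 a3@(4,0):1 a4@(4,2):1 a5@(4,1):1 a6@(0,0):0 a7@(3,3):1 a8@(2,3):1 a9@(0,3):0 a10@(5,0):0 a11@(2,0):1 a12@(0,1):0 a13@(3,1):1 a14@(2,1):1
t=2: a0@(1,1):0 a1@(4,3):1 a2@(3,2):1 a3@(4,0):1 a4@(4,2):1 a5@(4,1):1 a6@(0,0):0 a7@(3,3):1 a8@(2,3):1 a9@(0,3):0 a10@(5,0):0 a11@(2,0):1 a12@(0,1):0 a13@(3,1):1 a14@(2,1):1
t=3: (unchanged — steady state)

2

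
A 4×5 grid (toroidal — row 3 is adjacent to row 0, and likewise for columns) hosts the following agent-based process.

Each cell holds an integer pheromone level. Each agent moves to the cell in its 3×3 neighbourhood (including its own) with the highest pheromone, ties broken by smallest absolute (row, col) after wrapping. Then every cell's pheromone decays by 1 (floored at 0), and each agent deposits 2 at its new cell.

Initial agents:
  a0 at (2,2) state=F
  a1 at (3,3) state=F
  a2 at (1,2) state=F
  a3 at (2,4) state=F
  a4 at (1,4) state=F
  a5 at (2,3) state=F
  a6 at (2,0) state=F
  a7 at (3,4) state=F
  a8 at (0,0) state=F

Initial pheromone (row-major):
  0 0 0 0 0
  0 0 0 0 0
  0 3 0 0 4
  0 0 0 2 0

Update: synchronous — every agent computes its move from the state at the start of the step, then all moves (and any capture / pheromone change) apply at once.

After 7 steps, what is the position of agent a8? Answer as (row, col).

(0, 0)

t=1: a0@(2,1) a1@(2,4) a2@(2,1) a3@(2,4) a4@(2,4) a5@(2,4) a6@(2,4) a7@(2,4) a8@(0,0) | pheromone: 2 0 0 0 0 / 0 0 0 0 0 / 0 6 0 0 15 / 0 0 0 1 0
t=2: a0@(2,1) a1@(2,4) a2@(2,1) a3@(2,4) a4@(2,4) a5@(2,4) a6@(2,4) a7@(2,4) a8@(0,0) | pheromone: 3 0 0 0 0 / 0 0 0 0 0 / 0 9 0 0 26 / 0 0 0 0 0
t=3: a0@(2,1) a1@(2,4) a2@(2,1) a3@(2,4) a4@(2,4) a5@(2,4) a6@(2,4) a7@(2,4) a8@(0,0) | pheromone: 4 0 0 0 0 / 0 0 0 0 0 / 0 12 0 0 37 / 0 0 0 0 0
t=4: a0@(2,1) a1@(2,4) a2@(2,1) a3@(2,4) a4@(2,4) a5@(2,4) a6@(2,4) a7@(2,4) a8@(0,0) | pheromone: 5 0 0 0 0 / 0 0 0 0 0 / 0 15 0 0 48 / 0 0 0 0 0
t=5: a0@(2,1) a1@(2,4) a2@(2,1) a3@(2,4) a4@(2,4) a5@(2,4) a6@(2,4) a7@(2,4) a8@(0,0) | pheromone: 6 0 0 0 0 / 0 0 0 0 0 / 0 18 0 0 59 / 0 0 0 0 0
t=6: a0@(2,1) a1@(2,4) a2@(2,1) a3@(2,4) a4@(2,4) a5@(2,4) a6@(2,4) a7@(2,4) a8@(0,0) | pheromone: 7 0 0 0 0 / 0 0 0 0 0 / 0 21 0 0 70 / 0 0 0 0 0
t=7: a0@(2,1) a1@(2,4) a2@(2,1) a3@(2,4) a4@(2,4) a5@(2,4) a6@(2,4) a7@(2,4) a8@(0,0) | pheromone: 8 0 0 0 0 / 0 0 0 0 0 / 0 24 0 0 81 / 0 0 0 0 0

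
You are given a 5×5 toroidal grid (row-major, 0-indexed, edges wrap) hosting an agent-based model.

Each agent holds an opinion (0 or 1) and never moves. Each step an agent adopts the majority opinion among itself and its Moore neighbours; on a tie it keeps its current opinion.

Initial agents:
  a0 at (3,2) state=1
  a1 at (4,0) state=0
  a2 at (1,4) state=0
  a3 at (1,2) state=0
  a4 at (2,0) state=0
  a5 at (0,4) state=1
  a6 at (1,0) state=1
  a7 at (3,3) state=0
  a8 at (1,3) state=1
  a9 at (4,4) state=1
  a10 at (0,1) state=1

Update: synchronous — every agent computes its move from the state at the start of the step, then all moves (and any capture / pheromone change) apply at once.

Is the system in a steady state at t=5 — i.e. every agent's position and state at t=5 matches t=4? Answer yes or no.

yes

t=1: a0@(3,2):1 a1@(4,0):1 a2@(1,4):1 a3@(1,2):1 a4@(2,0):0 a5@(0,4):1 a6@(1,0):1 a7@(3,3):1 a8@(1,3):1 a9@(4,4):1 a10@(0,1):1
t=2: a0@(3,2):1 a1@(4,0):1 a2@(1,4):1 a3@(1,2):1 a4@(2,0):1 a5@(0,4):1 a6@(1,0):1 a7@(3,3):1 a8@(1,3):1 a9@(4,4):1 a10@(0,1):1
t=3: (unchanged — steady state)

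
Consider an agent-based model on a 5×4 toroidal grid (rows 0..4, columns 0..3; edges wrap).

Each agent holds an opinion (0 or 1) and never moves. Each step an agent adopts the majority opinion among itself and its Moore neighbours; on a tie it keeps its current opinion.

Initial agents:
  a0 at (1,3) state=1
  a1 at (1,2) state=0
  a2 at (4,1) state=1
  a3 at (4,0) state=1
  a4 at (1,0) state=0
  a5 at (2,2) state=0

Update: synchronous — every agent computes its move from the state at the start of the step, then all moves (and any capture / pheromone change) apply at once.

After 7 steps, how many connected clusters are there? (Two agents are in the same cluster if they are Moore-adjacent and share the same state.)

2

t=1: a0@(1,3):0 a1@(1,2):0 a2@(4,1):1 a3@(4,0):1 a4@(1,0):0 a5@(2,2):0
t=2: (unchanged — steady state)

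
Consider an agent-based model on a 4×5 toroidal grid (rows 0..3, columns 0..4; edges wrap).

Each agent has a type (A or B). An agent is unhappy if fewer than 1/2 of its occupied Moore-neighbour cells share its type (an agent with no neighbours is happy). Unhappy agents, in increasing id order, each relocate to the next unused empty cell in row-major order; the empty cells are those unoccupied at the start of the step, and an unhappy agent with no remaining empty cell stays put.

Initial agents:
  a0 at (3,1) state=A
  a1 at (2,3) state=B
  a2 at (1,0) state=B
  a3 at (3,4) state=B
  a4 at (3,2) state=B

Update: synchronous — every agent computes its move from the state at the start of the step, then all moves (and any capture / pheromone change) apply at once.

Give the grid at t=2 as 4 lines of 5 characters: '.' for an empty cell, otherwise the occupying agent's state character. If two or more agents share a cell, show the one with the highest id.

.AB..
.....
...B.
..B.B

t=1: a0@(0,0):A a1@(2,3):B a2@(1,0):B a3@(3,4):B a4@(3,2):B
t=2: a0@(0,1):A a1@(2,3):B a2@(0,2):B a3@(3,4):B a4@(3,2):B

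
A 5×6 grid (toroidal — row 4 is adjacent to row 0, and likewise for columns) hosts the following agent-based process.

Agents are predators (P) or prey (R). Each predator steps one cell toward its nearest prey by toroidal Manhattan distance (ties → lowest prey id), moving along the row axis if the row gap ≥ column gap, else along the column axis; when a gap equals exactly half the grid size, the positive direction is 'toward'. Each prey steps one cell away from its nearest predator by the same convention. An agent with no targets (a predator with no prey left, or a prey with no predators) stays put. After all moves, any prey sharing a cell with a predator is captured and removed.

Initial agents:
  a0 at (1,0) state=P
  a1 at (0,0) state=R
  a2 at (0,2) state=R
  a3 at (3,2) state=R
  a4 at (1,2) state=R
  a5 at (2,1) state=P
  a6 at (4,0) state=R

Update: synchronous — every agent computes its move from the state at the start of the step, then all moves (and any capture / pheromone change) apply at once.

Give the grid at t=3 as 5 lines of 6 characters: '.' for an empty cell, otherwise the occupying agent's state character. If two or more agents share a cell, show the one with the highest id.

...R..
......
..R...
P...RP
......

t=1: a0@(0,0):P a1@(4,0):R a2@(0,3):R a3@(4,2):R a4@(1,3):R a5@(3,1):P a6@(3,0):R
t=2: a0@(4,0):P a2@(0,2):R a3@(0,2):R a4@(1,2):R a5@(3,0):P a6@(3,5):R
t=3: a0@(3,0):P a2@(0,3):R a3@(0,3):R a4@(2,2):R a5@(3,5):P a6@(3,4):R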